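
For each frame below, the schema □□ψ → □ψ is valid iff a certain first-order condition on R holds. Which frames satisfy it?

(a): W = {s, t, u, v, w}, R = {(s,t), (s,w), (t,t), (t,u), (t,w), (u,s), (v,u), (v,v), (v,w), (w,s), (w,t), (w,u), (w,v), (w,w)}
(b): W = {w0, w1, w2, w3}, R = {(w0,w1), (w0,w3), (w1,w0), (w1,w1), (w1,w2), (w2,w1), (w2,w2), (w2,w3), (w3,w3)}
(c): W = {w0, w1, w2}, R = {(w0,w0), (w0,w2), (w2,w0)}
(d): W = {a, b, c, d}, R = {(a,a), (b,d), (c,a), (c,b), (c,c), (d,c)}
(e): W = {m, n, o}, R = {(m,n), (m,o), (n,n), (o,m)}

(b), (c)

Frame correspondent (Sahlqvist): ∀x ∀y (Rxy → ∃z (Rxz ∧ Rzy)) — i.e. density.
(a): fails — Rus but no z with Ruz and Rzs.
(b): ✓.
(c): ✓.
(d): fails — Rbd but no z with Rbz and Rzd.
(e): fails — Rom but no z with Roz and Rzm.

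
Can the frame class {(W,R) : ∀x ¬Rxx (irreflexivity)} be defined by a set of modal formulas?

No

Modal frame validity is preserved under surjective bounded morphisms.
The 2-cycle (worlds w0,w1 with w0→w1→w0) is irreflexive, and the map sending every world to a single reflexive point • is a surjective bounded morphism (forth: every edge maps to (•,•); back: every world has a successor). So any modal formula valid on the 2-cycle is also valid on the reflexive point, which is not irreflexive.
Hence irreflexivity is not modally definable.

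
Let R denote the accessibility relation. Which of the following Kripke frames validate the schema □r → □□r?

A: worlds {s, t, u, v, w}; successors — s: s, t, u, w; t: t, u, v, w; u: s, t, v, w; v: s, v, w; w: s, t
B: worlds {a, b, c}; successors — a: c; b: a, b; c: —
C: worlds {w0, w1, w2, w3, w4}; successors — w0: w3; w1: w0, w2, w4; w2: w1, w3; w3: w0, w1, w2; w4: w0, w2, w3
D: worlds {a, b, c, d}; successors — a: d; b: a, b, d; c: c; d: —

D

The schema corresponds to transitivity: ∀x ∀y ∀z (Rxy ∧ Ryz → Rxz).
A: fails — Rwt and Rtv but not Rwv.
B: fails — Rba and Rac but not Rbc.
C: fails — Rw1w2 and Rw2w1 but not Rw1w1.
D: satisfies the condition.
Valid on: D.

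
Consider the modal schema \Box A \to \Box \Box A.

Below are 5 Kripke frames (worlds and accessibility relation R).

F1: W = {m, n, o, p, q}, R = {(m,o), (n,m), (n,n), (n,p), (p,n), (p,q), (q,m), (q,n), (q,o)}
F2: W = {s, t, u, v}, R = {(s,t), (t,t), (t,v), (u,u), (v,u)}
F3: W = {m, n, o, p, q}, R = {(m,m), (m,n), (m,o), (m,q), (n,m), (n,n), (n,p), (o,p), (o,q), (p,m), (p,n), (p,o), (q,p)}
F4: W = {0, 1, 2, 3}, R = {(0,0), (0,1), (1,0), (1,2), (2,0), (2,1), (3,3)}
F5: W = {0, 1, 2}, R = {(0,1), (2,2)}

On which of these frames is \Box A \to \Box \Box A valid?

F5

This is the axiom for transitivity; its first-order frame correspondent is \forall x \forall y \forall z (Rxy \wedge Ryz \to Rxz).
F1: fails — Rpn and Rnm but not Rpm.
F2: fails — Rtv and Rvu but not Rtu.
F3: fails — Rop and Rpm but not Rom.
F4: fails — R10 and R01 but not R11.
F5: satisfies the condition.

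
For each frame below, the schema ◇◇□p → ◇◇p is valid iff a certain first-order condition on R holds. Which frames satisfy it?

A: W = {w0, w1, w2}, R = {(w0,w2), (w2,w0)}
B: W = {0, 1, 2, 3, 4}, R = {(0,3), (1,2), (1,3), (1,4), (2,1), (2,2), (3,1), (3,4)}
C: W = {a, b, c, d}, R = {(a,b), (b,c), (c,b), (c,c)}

This is the axiom for a generalized confluence (Geach) condition; its first-order frame correspondent is ∀x ∀y (xR²y → ∃w (yRw ∧ xR²w)).
A: fails — w0R²w0 but no w with w0Rw and w0R²w.
B: fails — 0R²4 but no w with 4Rw and 0R²w.
C: ✓.

C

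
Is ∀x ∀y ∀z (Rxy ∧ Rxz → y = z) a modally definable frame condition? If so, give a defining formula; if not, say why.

Yes, by ◇p → □p

This is a Sahlqvist condition; the CD axiom ◇p → □p defines it.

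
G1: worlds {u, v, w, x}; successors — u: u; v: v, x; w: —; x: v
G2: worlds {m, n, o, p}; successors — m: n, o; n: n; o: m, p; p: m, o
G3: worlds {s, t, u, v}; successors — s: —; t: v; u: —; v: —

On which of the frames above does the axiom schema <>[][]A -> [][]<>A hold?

The schema corresponds to a generalized confluence (Geach) condition: forall x forall y forall z ((xRy & x R^2 z) -> exists w (y R^2 w & zRw)).
G1: condition met.
G2: fails — mRn, mR²p but no w with nR²w and pRw.
G3: condition met.
Valid on: G1, G3.

G1, G3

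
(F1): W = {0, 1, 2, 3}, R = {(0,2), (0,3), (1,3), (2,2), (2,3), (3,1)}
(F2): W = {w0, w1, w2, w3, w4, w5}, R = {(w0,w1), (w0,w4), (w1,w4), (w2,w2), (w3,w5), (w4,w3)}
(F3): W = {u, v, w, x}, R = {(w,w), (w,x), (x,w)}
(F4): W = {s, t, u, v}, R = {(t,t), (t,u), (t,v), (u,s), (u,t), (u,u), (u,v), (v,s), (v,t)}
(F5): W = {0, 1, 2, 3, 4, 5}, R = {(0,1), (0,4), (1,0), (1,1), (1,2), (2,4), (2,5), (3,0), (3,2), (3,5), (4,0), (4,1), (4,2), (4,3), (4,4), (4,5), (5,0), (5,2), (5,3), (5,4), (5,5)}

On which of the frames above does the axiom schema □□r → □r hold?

The schema corresponds to density: ∀x ∀y (Rxy → ∃z (Rxz ∧ Rzy)).
(F1): fails — R31 but no z with R3z and Rz1.
(F2): fails — Rw3w5 but no z with Rw3z and Rzw5.
(F3): condition met.
(F4): fails — Rvs but no z with Rvz and Rzs.
(F5): condition met.

(F3), (F5)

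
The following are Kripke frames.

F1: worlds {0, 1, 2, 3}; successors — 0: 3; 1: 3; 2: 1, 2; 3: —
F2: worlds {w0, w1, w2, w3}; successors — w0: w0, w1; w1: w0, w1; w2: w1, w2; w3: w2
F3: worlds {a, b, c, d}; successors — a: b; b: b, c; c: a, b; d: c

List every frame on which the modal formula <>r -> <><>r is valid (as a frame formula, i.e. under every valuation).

This is the axiom for a generalized confluence (Geach) condition; its first-order frame correspondent is forall x forall y (xRy -> exists w (y = w & x R^2 w)).
F1: fails — 0R3 but no w with 3=w and 0R²w.
F2: condition met.
F3: fails — cRa but no w with a=w and cR²w.
Valid on: F2.

F2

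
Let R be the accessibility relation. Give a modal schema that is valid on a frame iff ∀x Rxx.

The condition is reflexivity. The T schema □ψ → ψ defines it.
Suppose □ψ→ψ is valid. At any x set V(ψ)={w : Rxw}. Then □ψ holds at x, so ψ holds at x, i.e. Rxx.

□ψ → ψ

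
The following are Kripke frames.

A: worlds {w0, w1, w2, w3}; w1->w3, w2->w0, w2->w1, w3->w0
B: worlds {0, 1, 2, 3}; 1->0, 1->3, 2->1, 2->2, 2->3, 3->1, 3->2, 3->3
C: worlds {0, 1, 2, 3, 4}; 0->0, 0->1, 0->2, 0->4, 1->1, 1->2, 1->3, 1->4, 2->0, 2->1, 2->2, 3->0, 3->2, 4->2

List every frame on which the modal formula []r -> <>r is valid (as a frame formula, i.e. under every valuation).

This is the axiom for seriality; its first-order frame correspondent is forall x exists y Rxy.
A: fails — world w0 has no successor.
B: fails — world 0 has no successor.
C: satisfies the condition.
Valid on: C.

C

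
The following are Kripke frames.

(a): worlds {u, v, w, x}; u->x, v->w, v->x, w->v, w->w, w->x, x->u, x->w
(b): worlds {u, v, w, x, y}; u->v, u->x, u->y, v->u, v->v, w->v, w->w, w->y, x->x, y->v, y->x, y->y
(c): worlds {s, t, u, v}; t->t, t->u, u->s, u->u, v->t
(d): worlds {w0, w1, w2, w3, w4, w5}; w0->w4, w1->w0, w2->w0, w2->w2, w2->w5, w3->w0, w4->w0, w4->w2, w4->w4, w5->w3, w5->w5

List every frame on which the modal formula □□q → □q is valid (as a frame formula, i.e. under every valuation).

The schema corresponds to density: ∀x ∀y (Rxy → ∃z (Rxz ∧ Rzy)).
(a): fails — Rxu but no z with Rxz and Rzu.
(b): condition met.
(c): condition met.
(d): fails — Rw1w0 but no z with Rw1z and Rzw0.
Valid on: (b), (c).

(b), (c)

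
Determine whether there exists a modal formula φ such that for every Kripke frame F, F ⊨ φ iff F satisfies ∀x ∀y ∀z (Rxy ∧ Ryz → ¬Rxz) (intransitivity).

Any modally definable frame class is closed under surjective bounded morphisms.
The 7-cycle (worlds s,t,u,v,w,x,y with s→t→u→v→w→x→y→s) is intransitive. Mapping every world to a single reflexive point • is a surjective bounded morphism; the reflexive point is not intransitive (R••∧R•• but R••).
So the class is not modally definable.

No — not modally definable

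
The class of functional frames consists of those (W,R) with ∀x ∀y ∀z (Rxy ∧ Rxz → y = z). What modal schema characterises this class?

◇r → □r

The condition is partial functionality. The CD schema ◇r → □r defines it.
Suppose ◇r→□r is valid. Take Rxy, Rxz and set V(r)={y}. Then ◇r at x, so □r at x, so r at z, i.e. z=y.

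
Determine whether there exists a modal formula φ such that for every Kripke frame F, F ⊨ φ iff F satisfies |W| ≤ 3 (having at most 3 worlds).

No — not modally definable

Any modally definable frame class is closed under disjoint unions.
Any modal formula valid on each of 4 disjoint one-world frames is valid on their disjoint union (validity is preserved under disjoint unions). Each one-world frame has |W|=1≤3, but the union has |W|=4.
So the class is not modally definable.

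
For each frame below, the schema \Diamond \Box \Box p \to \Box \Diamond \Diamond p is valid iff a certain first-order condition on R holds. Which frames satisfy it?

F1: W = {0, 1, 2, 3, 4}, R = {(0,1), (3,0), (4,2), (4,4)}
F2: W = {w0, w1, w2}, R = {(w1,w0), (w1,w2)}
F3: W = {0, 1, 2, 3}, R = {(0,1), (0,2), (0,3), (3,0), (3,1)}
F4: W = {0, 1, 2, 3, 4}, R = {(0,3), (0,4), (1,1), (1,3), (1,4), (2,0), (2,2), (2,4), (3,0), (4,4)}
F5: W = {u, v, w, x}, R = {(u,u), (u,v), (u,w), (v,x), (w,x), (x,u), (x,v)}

F4, F5

The schema corresponds to a generalized confluence (Geach) condition: \forall x \forall y \forall z ((xRy \wedge xRz) \to \exists w (y R^2 w \wedge z R^2 w)).
F1: fails — 0R1, 0R1 but no w with 1R²w and 1R²w.
F2: fails — w1Rw0, w1Rw0 but no w with w0R²w and w0R²w.
F3: fails — 0R1, 0R1 but no w with 1R²w and 1R²w.
F4: satisfies the condition.
F5: satisfies the condition.
Valid on: F4, F5.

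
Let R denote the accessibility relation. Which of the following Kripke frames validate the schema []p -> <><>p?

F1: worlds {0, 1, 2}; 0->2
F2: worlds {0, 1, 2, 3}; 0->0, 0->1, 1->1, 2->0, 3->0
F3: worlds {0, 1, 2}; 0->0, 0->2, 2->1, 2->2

F2

This is the axiom for a generalized confluence (Geach) condition; its first-order frame correspondent is forall x exists w (xRw & x R^2 w).
F1: fails — at 0 but no w with 0Rw and 0R²w.
F2: holds.
F3: fails — at 1 but no w with 1Rw and 1R²w.
Valid on: F2.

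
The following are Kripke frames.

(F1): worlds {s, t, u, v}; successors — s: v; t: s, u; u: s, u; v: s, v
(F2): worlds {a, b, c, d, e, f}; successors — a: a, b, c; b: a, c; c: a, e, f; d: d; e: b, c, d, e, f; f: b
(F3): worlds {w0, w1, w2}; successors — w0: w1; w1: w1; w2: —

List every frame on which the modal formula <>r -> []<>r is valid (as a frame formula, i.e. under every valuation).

(F3)

This is the axiom for the Euclidean property; its first-order frame correspondent is forall x forall y forall z (Rxy & Rxz -> Ryz).
(F1): fails — Rts and Rts but not Rss.
(F2): fails — Rab and Rab but not Rbb.
(F3): condition met.
Valid on: (F3).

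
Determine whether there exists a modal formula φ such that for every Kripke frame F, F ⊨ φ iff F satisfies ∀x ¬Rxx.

If a class were modally definable it would be closed under surjective bounded morphisms (Goldblatt–Thomason).
The 5-cycle (worlds a,b,c,d,e with a→b→c→d→e→a) is irreflexive, and the map sending every world to a single reflexive point • is a surjective bounded morphism (forth: every edge maps to (•,•); back: every world has a successor). So any modal formula valid on the 5-cycle is also valid on the reflexive point, which is not irreflexive.
So no modal formula (or set of formulas) defines exactly the irreflexive frames.

No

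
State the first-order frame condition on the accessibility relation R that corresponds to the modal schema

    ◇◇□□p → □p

This is a Sahlqvist (Geach-type) schema ◇^2□^2p → □^1◇^0p.
Minimal-valuation argument: fix x; take any y with xR^2y and any z with xR^1z. Set V(p) to the set of worlds R-reachable from y in exactly 2 steps. Then □^2p holds at y, so the antecedent holds at x; validity forces ◇^0p at z, giving a w with zR^0w and yR^2w.
First-order correspondent: ∀x ∀y ∀z ((xR²y ∧ xRz) → ∃w (yR²w ∧ z = w)).

∀x ∀y ∀z ((xR²y ∧ xRz) → ∃w (yR²w ∧ z = w))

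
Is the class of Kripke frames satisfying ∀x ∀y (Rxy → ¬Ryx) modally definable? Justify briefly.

Any modally definable frame class is closed under surjective bounded morphisms.
The 4-cycle (worlds s,t,u,v with s→t→u→v→s) is asymmetric. Mapping every world to a single reflexive point • is a surjective bounded morphism, and the reflexive point is not asymmetric (R•• but asymmetry requires ¬R••).
So no modal formula (or set of formulas) defines exactly the asymmetric frames.

No — not modally definable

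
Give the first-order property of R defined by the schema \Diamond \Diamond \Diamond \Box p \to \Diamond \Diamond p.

This is a Sahlqvist (Geach-type) schema ◇^3□^1p → □^0◇^2p.
Minimal-valuation argument: fix x; take any y with xR^3y and any z with xR^0z. Set V(p) to the set of worlds R-reachable from y in exactly 1 step. Then □^1p holds at y, so the antecedent holds at x; validity forces ◇^2p at z, giving a w with zR^2w and yR^1w.
First-order correspondent: \forall x \forall y (x R^3 y \to \exists w (yRw \wedge x R^2 w)).

\forall x \forall y (x R^3 y \to \exists w (yRw \wedge x R^2 w))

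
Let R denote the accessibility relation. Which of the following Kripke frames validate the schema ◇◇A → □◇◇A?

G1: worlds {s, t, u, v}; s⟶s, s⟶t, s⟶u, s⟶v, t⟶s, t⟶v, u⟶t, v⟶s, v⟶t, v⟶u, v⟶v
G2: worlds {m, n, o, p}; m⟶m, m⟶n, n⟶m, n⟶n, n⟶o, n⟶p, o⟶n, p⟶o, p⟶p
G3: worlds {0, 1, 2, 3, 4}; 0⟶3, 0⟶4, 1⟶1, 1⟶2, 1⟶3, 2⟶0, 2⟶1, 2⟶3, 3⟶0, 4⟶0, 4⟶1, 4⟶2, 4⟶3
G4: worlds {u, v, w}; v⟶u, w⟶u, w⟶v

none

Frame correspondent (Sahlqvist): ∀x ∀y ∀z ((xR²y ∧ xRz) → ∃w (y = w ∧ zR²w)) — i.e. a generalized confluence (Geach) condition.
G1: fails — sR²t, sRu but no w with t=w and uR²w.
G2: fails — nR²m, nRp but no w with m=w and pR²w.
G3: fails — 0R²0, 0R3 but no w with 0=w and 3R²w.
G4: fails — wR²u, wRu but no t with u=t and uR²t.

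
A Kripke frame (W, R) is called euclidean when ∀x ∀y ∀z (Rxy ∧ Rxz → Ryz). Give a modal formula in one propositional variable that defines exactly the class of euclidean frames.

◇s → □◇s

This is the Euclidean property; the standard corresponding axiom is 5: ◇s → □◇s.
Suppose ◇s→□◇s is valid. Take Rxy, Rxz and set V(s)={y}. Then ◇s at x, so □◇s at x, so ◇s at z, so some w with Rzw has s; w=y, i.e. Rzy. By symmetry of the argument, Ryz.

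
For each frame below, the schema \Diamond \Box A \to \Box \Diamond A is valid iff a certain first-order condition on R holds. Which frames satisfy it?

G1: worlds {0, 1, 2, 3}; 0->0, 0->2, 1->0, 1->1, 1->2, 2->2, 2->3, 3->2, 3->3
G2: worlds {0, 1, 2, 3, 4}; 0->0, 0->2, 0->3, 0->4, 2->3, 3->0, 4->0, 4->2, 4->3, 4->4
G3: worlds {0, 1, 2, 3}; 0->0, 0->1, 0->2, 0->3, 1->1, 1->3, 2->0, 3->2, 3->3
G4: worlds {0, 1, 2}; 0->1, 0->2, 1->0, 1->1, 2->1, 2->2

Frame correspondent (Sahlqvist): \forall x \forall y \forall z (Rxy \wedge Rxz \to \exists w (Ryw \wedge Rzw)) — i.e. convergence.
G1: condition met.
G2: fails — R02 and R03 but 2 and 3 have no common successor.
G3: fails — R02 and R01 but 2 and 1 have no common successor.
G4: condition met.
Valid on: G1, G4.

G1, G4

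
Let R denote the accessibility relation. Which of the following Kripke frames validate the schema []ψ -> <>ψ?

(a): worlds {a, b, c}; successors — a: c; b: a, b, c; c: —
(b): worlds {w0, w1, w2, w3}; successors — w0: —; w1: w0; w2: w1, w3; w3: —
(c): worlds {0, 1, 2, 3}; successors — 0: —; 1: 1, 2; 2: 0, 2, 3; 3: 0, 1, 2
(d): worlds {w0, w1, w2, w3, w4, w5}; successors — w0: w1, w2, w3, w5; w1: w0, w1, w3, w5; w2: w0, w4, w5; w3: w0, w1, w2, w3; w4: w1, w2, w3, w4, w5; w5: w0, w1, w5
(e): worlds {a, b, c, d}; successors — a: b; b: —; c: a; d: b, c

(d)

This is the axiom for seriality; its first-order frame correspondent is forall x exists y Rxy.
(a): fails — world c has no successor.
(b): fails — world w0 has no successor.
(c): fails — world 0 has no successor.
(d): satisfies the condition.
(e): fails — world b has no successor.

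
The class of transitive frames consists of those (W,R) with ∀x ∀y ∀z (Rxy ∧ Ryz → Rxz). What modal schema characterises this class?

□ψ → □□ψ

This is transitivity; the standard corresponding axiom is 4: □ψ → □□ψ.
Suppose □ψ→□□ψ is valid. Take Rxy, Ryz and set V(ψ)={w : Rxw}. Then □ψ at x, so □□ψ at x, so □ψ at y, so ψ at z, i.e. Rxz.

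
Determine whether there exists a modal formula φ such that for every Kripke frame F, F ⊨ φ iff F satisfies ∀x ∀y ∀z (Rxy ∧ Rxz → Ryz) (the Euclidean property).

This is a Sahlqvist condition; the 5 axiom ◇r → □◇r defines it.

Yes, by ◇r → □◇r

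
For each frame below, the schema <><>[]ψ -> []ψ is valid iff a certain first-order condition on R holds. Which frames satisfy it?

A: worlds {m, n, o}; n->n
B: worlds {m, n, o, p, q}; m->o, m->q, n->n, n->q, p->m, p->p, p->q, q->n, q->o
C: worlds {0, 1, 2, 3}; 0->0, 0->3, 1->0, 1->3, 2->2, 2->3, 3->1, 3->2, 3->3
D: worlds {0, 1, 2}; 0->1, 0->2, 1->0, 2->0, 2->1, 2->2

This is the axiom for a generalized confluence (Geach) condition; its first-order frame correspondent is forall x forall y forall z ((x R^2 y & xRz) -> exists w (yRw & z = w)).
A: ✓.
B: fails — mR²n, mRo but no w with nRw and o=w.
C: fails — 0R²2, 0R0 but no w with 2Rw and 0=w.
D: fails — 0R²1, 0R1 but no w with 1Rw and 1=w.
Valid on: A.

A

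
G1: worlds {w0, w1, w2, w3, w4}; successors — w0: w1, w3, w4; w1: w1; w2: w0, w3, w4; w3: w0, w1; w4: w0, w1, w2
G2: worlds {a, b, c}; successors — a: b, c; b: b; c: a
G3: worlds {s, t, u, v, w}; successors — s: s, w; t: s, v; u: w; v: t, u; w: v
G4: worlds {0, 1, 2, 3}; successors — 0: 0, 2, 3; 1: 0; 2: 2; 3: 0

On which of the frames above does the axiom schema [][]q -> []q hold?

This is the axiom for density; its first-order frame correspondent is forall x forall y (Rxy -> exists z (Rxz & Rzy)).
G1: fails — Rw0w4 but no z with Rw0z and Rzw4.
G2: fails — Rac but no z with Raz and Rzc.
G3: fails — Rtv but no z with Rtz and Rzv.
G4: condition met.

G4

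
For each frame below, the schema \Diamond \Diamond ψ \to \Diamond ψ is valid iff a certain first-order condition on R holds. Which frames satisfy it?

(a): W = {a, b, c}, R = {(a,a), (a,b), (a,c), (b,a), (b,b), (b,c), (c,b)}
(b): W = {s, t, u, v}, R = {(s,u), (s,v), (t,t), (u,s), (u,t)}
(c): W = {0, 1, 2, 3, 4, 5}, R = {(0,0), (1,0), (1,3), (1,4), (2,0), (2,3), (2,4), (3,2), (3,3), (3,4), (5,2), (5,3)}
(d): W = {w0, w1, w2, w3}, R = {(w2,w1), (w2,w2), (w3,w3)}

(d)

Frame correspondent (Sahlqvist): \forall x \forall y (x R^2 y \to \exists w (y = w \wedge xRw)) — i.e. a generalized confluence (Geach) condition.
(a): fails — cR²a but no w with a=w and cRw.
(b): fails — sR²s but no w with s=w and sRw.
(c): fails — 1R²2 but no w with 2=w and 1Rw.
(d): condition met.
Valid on: (d).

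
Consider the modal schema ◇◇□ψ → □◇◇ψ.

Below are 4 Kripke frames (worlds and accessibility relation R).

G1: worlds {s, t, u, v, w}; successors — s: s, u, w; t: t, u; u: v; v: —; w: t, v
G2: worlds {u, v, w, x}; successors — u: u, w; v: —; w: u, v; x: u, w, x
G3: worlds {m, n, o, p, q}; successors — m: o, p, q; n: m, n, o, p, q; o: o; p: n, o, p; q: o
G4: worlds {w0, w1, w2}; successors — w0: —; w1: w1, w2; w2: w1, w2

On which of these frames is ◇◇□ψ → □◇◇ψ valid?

This is the axiom for a generalized confluence (Geach) condition; its first-order frame correspondent is ∀x ∀y ∀z ((xR²y ∧ xRz) → ∃w (yRw ∧ zR²w)).
G1: fails — sR²s, sRu but no w* with sRw* and uR²w*.
G2: fails — uR²v, uRu but no t with vRt and uR²t.
G3: condition met.
G4: condition met.
Valid on: G3, G4.

G3, G4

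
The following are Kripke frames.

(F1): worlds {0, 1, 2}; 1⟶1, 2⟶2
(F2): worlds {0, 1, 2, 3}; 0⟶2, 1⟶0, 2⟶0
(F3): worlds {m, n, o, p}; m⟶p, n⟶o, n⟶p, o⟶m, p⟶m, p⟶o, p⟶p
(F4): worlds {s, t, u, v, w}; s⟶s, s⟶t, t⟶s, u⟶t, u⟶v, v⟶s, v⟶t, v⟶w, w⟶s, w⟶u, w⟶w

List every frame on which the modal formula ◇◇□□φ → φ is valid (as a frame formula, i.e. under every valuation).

Frame correspondent (Sahlqvist): ∀x ∀y (xR²y → ∃w (yR²w ∧ x = w)) — i.e. a generalized confluence (Geach) condition.
(F1): satisfies the condition.
(F2): fails — 1R²2 but no w with 2R²w and 1=w.
(F3): fails — mR²o but no w with oR²w and m=w.
(F4): fails — uR²s but no w* with sR²w* and u=w*.

(F1)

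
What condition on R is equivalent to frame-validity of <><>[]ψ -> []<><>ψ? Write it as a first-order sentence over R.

This is a Sahlqvist (Geach-type) schema ◇^2□^1ψ → □^1◇^2ψ.
Minimal-valuation argument: fix x; take any y with xR^2y and any z with xR^1z. Set V(ψ) to the set of worlds R-reachable from y in exactly 1 step. Then □^1ψ holds at y, so the antecedent holds at x; validity forces ◇^2ψ at z, giving a w with zR^2w and yR^1w.
First-order correspondent: forall x forall y forall z ((x R^2 y & xRz) -> exists w (yRw & z R^2 w)).

forall x forall y forall z ((x R^2 y & xRz) -> exists w (yRw & z R^2 w))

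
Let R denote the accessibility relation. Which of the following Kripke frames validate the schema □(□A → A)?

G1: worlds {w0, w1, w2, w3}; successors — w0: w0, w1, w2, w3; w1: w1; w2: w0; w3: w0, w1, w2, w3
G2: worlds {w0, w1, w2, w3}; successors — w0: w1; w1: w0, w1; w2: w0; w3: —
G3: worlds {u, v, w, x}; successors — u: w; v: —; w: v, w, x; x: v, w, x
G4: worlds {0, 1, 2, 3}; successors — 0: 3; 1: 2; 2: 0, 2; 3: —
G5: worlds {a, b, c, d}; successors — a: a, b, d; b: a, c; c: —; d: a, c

This is the axiom for shift-reflexivity; its first-order frame correspondent is ∀x ∀y (Rxy → Ryy).
G1: fails — Rw3w2 but not Rw2w2.
G2: fails — Rw1w0 but not Rw0w0.
G3: fails — Rwv but not Rvv.
G4: fails — R20 but not R00.
G5: fails — Rbc but not Rcc.

none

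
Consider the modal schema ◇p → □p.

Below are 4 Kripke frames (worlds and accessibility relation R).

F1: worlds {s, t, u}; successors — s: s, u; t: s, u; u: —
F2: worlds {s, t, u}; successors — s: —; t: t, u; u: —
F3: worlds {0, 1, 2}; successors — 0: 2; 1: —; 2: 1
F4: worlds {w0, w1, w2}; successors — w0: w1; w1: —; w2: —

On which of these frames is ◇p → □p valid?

F3, F4

This is the axiom for partial functionality; its first-order frame correspondent is ∀x ∀y ∀z (Rxy ∧ Rxz → y = z).
F1: fails — s sees both s and u.
F2: fails — t sees both t and u.
F3: ✓.
F4: ✓.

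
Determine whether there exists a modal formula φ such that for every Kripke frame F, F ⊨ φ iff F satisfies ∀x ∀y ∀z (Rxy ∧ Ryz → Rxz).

The condition is transitivity. A defining modal formula is □q → □□q.
Suppose □q→□□q is valid. Take Rxy, Ryz and set V(q)={w : Rxw}. Then □q at x, so □□q at x, so □q at y, so q at z, i.e. Rxz.

Yes, by □q → □□q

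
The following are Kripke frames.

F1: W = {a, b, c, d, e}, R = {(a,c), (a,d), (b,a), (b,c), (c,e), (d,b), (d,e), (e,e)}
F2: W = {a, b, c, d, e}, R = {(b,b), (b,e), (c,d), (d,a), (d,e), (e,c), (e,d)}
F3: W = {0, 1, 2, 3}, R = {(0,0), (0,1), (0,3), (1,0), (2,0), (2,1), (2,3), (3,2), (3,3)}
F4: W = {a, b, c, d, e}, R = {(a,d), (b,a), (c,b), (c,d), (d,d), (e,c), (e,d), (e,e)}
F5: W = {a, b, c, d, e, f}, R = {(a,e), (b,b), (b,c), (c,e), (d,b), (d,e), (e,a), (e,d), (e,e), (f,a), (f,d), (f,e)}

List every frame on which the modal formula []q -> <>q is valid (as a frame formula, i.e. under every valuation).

Frame correspondent (Sahlqvist): forall x exists y Rxy — i.e. seriality.
F1: condition met.
F2: fails — world a has no successor.
F3: condition met.
F4: condition met.
F5: condition met.
Valid on: F1, F3, F4, F5.

F1, F3, F4, F5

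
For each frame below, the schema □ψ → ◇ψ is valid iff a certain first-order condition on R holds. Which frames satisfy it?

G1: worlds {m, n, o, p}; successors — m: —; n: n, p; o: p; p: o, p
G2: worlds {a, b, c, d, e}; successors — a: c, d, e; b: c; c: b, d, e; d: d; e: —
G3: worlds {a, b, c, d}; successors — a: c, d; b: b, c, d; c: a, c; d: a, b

G3

Frame correspondent (Sahlqvist): ∀x ∃y Rxy — i.e. seriality.
G1: fails — world m has no successor.
G2: fails — world e has no successor.
G3: condition met.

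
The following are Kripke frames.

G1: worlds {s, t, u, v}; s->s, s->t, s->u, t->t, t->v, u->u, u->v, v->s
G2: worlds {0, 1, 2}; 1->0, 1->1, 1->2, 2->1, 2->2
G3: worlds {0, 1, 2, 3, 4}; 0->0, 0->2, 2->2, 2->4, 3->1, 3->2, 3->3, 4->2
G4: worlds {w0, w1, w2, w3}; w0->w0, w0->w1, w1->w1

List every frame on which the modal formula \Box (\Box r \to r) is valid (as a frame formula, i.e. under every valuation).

G4

This is the axiom for shift-reflexivity; its first-order frame correspondent is \forall x \forall y (Rxy \to Ryy).
G1: fails — Ruv but not Rvv.
G2: fails — R10 but not R00.
G3: fails — R31 but not R11.
G4: condition met.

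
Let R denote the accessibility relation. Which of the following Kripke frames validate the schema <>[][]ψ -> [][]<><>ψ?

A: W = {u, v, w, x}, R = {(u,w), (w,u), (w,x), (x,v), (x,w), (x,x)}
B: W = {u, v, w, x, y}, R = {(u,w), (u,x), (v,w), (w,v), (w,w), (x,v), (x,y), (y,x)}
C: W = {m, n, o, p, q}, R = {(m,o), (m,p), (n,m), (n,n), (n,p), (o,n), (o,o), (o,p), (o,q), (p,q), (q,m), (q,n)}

C

Frame correspondent (Sahlqvist): forall x forall y forall z ((xRy & x R^2 z) -> exists w (y R^2 w & z R^2 w)) — i.e. a generalized confluence (Geach) condition.
A: fails — wRu, wR²v but no t with uR²t and vR²t.
B: fails — uRx, uR²y but no t with xR²t and yR²t.
C: holds.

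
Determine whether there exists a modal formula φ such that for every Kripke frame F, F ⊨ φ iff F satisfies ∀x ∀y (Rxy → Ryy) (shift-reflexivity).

Definable; □(□r → r) defines it

Yes: it is shift-reflexivity, defined by the T□ schema □(□r → r).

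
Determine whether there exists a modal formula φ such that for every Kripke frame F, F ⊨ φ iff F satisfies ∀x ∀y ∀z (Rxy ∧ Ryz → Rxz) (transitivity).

Definable; □q → □□q defines it

This is a Sahlqvist condition; the 4 axiom □q → □□q defines it.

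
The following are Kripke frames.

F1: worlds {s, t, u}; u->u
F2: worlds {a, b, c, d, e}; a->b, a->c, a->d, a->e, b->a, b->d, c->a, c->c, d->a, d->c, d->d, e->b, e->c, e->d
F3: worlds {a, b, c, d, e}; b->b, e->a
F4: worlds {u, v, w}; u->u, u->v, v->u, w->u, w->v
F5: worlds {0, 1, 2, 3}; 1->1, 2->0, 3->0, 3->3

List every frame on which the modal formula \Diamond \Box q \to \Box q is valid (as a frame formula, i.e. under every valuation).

F1

The schema corresponds to the Euclidean property: \forall x \forall y \forall z (Rxy \wedge Rxz \to Ryz).
F1: condition met.
F2: fails — Rab and Rab but not Rbb.
F3: fails — Rea and Rea but not Raa.
F4: fails — Ruv and Ruv but not Rvv.
F5: fails — R20 and R20 but not R00.
Valid on: F1.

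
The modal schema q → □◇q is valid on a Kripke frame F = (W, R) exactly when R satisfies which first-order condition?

Suppose q→□◇q is valid. Take Rxy and set V(q)={x}. Then q at x, so □◇q at x, so ◇q at y, so some z with Ryz has q; z=x, i.e. Ryx.
The converse is a direct semantic check.
Frame condition: ∀x ∀y (Rxy → Ryx).

symmetry: ∀x ∀y (Rxy → Ryx)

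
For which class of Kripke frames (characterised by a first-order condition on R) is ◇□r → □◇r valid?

Convergence

Suppose ◇□r→□◇r is valid. Take Rxy, Rxz and set V(r)={w : Ryw}. Then □r at y so ◇□r at x, so □◇r at x, so ◇r at z, giving w with Rzw and Ryw.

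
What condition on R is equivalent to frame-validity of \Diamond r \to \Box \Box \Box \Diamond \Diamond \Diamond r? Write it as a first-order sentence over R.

This is a Sahlqvist (Geach-type) schema ◇^1□^0r → □^3◇^3r.
Minimal-valuation argument: fix x; take any y with xR^1y and any z with xR^3z. Set V(r) to the set of worlds R-reachable from y in exactly 0 steps. Then □^0r holds at y, so the antecedent holds at x; validity forces ◇^3r at z, giving a w with zR^3w and yR^0w.
First-order correspondent: \forall x \forall y \forall z ((xRy \wedge x R^3 z) \to \exists w (y = w \wedge z R^3 w)).

\forall x \forall y \forall z ((xRy \wedge x R^3 z) \to \exists w (y = w \wedge z R^3 w))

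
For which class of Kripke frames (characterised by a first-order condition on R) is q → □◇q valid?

symmetry: ∀x ∀y (Rxy → Ryx)

This schema is the B axiom.
Its frame correspondent is symmetry — ∀x ∀y (Rxy → Ryx).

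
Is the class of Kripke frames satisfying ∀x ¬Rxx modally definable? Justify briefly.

If a class were modally definable it would be closed under surjective bounded morphisms (Goldblatt–Thomason).
The 3-cycle (worlds w0,w1,w2 with w0→w1→w2→w0) is irreflexive, and the map sending every world to a single reflexive point • is a surjective bounded morphism (forth: every edge maps to (•,•); back: every world has a successor). So any modal formula valid on the 3-cycle is also valid on the reflexive point, which is not irreflexive.
So the class is not modally definable.

No — not modally definable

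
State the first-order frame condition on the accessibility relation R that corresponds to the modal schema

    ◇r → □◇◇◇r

∀x ∀y ∀z ((xRy ∧ xRz) → ∃w (y = w ∧ zR³w))

This is a Sahlqvist (Geach-type) schema ◇^1□^0r → □^1◇^3r.
Minimal-valuation argument: fix x; take any y with xR^1y and any z with xR^1z. Set V(r) to the set of worlds R-reachable from y in exactly 0 steps. Then □^0r holds at y, so the antecedent holds at x; validity forces ◇^3r at z, giving a w with zR^3w and yR^0w.
First-order correspondent: ∀x ∀y ∀z ((xRy ∧ xRz) → ∃w (y = w ∧ zR³w)).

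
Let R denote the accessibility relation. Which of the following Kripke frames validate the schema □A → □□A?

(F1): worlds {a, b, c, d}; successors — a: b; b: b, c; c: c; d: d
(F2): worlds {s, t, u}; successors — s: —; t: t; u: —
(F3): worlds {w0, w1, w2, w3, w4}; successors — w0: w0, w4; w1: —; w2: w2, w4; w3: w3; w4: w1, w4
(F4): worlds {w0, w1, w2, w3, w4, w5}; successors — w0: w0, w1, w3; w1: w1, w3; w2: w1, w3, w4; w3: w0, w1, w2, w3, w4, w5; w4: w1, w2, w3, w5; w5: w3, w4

(F2)

The schema corresponds to transitivity: ∀x ∀y ∀z (Rxy ∧ Ryz → Rxz).
(F1): fails — Rab and Rbc but not Rac.
(F2): ✓.
(F3): fails — Rw0w4 and Rw4w1 but not Rw0w1.
(F4): fails — Rw1w3 and Rw3w4 but not Rw1w4.
Valid on: (F2).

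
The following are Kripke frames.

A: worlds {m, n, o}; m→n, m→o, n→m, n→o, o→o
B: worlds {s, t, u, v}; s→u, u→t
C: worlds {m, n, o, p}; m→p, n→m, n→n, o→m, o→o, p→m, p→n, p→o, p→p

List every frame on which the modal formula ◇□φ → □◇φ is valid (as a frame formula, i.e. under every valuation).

Frame correspondent (Sahlqvist): ∀x ∀y ∀z (Rxy ∧ Rxz → ∃w (Ryw ∧ Rzw)) — i.e. convergence.
A: satisfies the condition.
B: fails — Rut and Rut but t and t have no common successor.
C: fails — Rnn and Rnm but n and m have no common successor.

A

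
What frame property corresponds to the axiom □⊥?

□⊥ is valid iff no world has any successor (otherwise □⊥ fails at any world with one).

Emptiness of R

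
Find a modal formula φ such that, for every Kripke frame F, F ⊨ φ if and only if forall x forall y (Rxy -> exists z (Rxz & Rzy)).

□□q → □q

This is density; the standard corresponding axiom is C4: □□q → □q.
Suppose □□q→□q is valid. Take Rxy and set V(q)={w : xR²w}. Then □□q at x, so □q at x, so q at y, i.e. ∃z(Rxz∧Rzy).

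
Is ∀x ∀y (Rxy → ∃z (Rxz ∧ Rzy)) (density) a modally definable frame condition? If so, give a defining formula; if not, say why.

This is a Sahlqvist condition; the C4 axiom □□p → □p defines it.
Suppose □□p→□p is valid. Take Rxy and set V(p)={w : xR²w}. Then □□p at x, so □p at x, so p at y, i.e. ∃z(Rxz∧Rzy).

Yes, by □□p → □p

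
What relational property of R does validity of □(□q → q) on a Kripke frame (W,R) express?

Suppose □(□q→q) is valid. Take Rxy and set V(q)={w : Ryw}. Then at y, □q holds; since □(□q→q) at x, □q→q at y, so q at y, i.e. Ryy.
Conversely, on a frame with shift-reflexivity the schema holds at every world under every valuation.
So the correspondent is shift-reflexivity.

shift-reflexivity: ∀x ∀y (Rxy → Ryy)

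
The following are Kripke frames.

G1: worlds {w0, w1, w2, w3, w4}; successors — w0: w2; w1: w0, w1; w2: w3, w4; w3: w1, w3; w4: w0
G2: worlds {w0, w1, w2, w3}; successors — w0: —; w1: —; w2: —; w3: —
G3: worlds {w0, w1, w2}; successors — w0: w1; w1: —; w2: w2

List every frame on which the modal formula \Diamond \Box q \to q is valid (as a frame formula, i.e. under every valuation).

G2

This is the axiom for symmetry; its first-order frame correspondent is \forall x \forall y (Rxy \to Ryx).
G1: fails — Rw1w0 but not Rw0w1.
G2: ✓.
G3: fails — Rw0w1 but not Rw1w0.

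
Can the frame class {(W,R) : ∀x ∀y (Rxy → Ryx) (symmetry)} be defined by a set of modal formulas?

Yes: it is symmetry, defined by the B schema q → □◇q.
Suppose q→□◇q is valid. Take Rxy and set V(q)={x}. Then q at x, so □◇q at x, so ◇q at y, so some z with Ryz has q; z=x, i.e. Ryx.

Yes, by q → □◇q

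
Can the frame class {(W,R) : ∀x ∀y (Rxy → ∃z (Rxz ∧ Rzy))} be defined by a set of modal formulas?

The condition is density. A defining modal formula is □□r → □r.
Suppose □□r→□r is valid. Take Rxy and set V(r)={w : xR²w}. Then □□r at x, so □r at x, so r at y, i.e. ∃z(Rxz∧Rzy).

Yes, by □□r → □r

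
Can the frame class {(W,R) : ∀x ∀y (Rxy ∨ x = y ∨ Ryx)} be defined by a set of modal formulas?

No

Modal frame validity is preserved under disjoint unions.
Take 3 disjoint single-world reflexive frames: each is trivially connected, but their disjoint union has 3 worlds with no edge between distinct components, so it is not connected.
So no modal formula (or set of formulas) defines exactly the connected frames.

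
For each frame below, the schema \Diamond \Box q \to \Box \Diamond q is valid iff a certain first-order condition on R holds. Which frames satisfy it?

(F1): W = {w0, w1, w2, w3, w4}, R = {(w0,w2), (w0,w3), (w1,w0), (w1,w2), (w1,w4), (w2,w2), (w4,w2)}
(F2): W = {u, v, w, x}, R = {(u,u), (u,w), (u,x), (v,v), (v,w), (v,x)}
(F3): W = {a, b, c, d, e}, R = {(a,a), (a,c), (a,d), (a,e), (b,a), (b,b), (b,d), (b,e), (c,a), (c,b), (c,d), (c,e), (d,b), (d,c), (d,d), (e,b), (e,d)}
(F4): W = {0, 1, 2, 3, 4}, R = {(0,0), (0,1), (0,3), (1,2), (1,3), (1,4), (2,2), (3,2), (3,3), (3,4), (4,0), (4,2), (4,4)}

(F3)

This is the axiom for convergence; its first-order frame correspondent is \forall x \forall y \forall z (Rxy \wedge Rxz \to \exists w (Ryw \wedge Rzw)).
(F1): fails — Rw0w2 and Rw0w3 but w2 and w3 have no common successor.
(F2): fails — Ruw and Ruw but w and w have no common successor.
(F3): ✓.
(F4): fails — R40 and R42 but 0 and 2 have no common successor.
Valid on: (F3).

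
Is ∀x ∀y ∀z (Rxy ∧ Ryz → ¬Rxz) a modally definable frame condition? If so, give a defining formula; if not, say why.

Modal frame validity is preserved under surjective bounded morphisms.
The 7-cycle (worlds a,b,c,d,e,f,g with a→b→c→d→e→f→g→a) is intransitive. Mapping every world to a single reflexive point • is a surjective bounded morphism; the reflexive point is not intransitive (R••∧R•• but R••).
Hence intransitivity is not modally definable.

Not definable by any modal formula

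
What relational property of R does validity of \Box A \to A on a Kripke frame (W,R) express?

Reflexivity

Suppose □A→A is valid. At any x set V(A)={w : Rxw}. Then □A holds at x, so A holds at x, i.e. Rxx.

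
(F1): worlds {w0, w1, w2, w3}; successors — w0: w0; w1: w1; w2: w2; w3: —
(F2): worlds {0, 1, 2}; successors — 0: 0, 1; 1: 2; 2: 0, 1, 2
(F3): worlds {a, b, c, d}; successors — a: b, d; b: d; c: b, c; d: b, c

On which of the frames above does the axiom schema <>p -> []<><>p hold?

Frame correspondent (Sahlqvist): forall x forall y forall z ((xRy & xRz) -> exists w (y = w & z R^2 w)) — i.e. a generalized confluence (Geach) condition.
(F1): condition met.
(F2): condition met.
(F3): fails — aRd, aRb but no w with d=w and bR²w.
Valid on: (F1), (F2).

(F1), (F2)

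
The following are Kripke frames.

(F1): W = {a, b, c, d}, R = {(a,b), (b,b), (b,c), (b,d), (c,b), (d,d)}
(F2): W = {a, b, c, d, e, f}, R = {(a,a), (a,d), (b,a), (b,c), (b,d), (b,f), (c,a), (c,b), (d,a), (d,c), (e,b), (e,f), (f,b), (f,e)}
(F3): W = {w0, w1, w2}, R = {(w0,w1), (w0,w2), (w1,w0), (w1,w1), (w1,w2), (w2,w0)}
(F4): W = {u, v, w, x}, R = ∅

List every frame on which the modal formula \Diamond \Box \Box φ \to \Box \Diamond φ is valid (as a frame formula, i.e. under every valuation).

(F4)

The schema corresponds to a generalized confluence (Geach) condition: \forall x \forall y \forall z ((xRy \wedge xRz) \to \exists w (y R^2 w \wedge zRw)).
(F1): fails — bRd, bRc but no w with dR²w and cRw.
(F2): fails — bRa, bRf but no w with aR²w and fRw.
(F3): fails — w0Rw2, w0Rw2 but no w with w2R²w and w2Rw.
(F4): satisfies the condition.
Valid on: (F4).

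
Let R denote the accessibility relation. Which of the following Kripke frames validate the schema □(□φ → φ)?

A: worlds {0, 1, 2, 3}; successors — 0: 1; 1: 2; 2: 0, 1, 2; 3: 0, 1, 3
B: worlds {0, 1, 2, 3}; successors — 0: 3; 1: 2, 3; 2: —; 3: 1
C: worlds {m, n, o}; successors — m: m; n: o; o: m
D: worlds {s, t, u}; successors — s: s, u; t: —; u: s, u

D

Frame correspondent (Sahlqvist): ∀x ∀y (Rxy → Ryy) — i.e. shift-reflexivity.
A: fails — R31 but not R11.
B: fails — R12 but not R22.
C: fails — Rno but not Roo.
D: satisfies the condition.
Valid on: D.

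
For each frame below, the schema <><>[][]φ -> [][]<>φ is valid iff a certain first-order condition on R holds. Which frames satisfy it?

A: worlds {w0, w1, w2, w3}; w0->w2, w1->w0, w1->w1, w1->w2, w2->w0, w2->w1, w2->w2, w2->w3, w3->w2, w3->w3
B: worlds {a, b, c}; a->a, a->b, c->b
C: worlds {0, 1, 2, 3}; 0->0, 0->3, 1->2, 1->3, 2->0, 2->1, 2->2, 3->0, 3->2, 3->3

A, C

This is the axiom for a generalized confluence (Geach) condition; its first-order frame correspondent is forall x forall y forall z ((x R^2 y & x R^2 z) -> exists w (y R^2 w & zRw)).
A: ✓.
B: fails — aR²a, aR²b but no w with aR²w and bRw.
C: ✓.
Valid on: A, C.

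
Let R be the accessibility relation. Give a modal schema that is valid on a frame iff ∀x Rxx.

□p → p

This is reflexivity; the standard corresponding axiom is T: □p → p.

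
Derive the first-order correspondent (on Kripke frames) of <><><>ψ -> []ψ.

This is a Sahlqvist (Geach-type) schema ◇^3□^0ψ → □^1◇^0ψ.
First-order correspondent: forall x forall y forall z ((x R^3 y & xRz) -> exists w (y = w & z = w)).

forall x forall y forall z ((x R^3 y & xRz) -> exists w (y = w & z = w))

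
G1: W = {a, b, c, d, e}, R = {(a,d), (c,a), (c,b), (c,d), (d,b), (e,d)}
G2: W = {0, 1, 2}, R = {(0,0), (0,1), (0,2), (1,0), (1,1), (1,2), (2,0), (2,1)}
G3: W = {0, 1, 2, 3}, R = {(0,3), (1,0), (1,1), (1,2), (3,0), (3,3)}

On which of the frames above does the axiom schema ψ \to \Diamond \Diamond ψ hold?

The schema corresponds to a generalized confluence (Geach) condition: \forall x \exists w (x = w \wedge x R^2 w).
G1: fails — at a but no w with a=w and aR²w.
G2: holds.
G3: fails — at 2 but no w with 2=w and 2R²w.

G2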